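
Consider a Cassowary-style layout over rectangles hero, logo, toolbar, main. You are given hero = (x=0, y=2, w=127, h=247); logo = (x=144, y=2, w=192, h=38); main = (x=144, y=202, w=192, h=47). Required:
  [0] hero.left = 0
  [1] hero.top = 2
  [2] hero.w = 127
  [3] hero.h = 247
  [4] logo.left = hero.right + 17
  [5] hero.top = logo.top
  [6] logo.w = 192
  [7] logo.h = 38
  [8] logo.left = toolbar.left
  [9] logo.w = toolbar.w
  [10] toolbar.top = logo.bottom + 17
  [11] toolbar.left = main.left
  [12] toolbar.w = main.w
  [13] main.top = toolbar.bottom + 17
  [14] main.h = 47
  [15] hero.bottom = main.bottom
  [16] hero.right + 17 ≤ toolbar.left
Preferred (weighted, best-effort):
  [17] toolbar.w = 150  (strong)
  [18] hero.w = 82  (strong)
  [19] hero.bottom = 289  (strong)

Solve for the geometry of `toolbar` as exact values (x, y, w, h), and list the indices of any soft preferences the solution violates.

1. toolbar.x = 144  [logo.left = toolbar.left]
2. toolbar.w = 192  [logo.w = toolbar.w]
3. toolbar.y = 57  [toolbar.top = logo.bottom + 17]
4. toolbar.h = 128  [main.top = toolbar.bottom + 17]

toolbar = (x=144, y=57, w=192, h=128)
violated soft preferences: 17, 18, 19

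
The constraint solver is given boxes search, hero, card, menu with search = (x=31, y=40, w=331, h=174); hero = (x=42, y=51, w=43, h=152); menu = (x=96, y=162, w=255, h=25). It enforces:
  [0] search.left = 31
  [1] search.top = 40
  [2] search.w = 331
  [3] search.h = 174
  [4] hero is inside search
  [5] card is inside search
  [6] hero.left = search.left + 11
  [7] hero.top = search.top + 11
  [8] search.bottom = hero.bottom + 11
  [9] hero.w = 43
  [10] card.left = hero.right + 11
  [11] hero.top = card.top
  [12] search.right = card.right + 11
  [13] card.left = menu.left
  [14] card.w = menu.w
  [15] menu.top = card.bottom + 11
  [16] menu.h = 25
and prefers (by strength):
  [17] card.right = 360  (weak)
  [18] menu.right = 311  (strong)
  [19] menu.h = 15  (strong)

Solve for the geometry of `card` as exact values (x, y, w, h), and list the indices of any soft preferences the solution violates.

card = (x=96, y=51, w=255, h=100)
violated soft preferences: 17, 18, 19

1. card.x = 96  [card.left = hero.right + 11]
2. card.y = 51  [hero.top = card.top]
3. card.w = 255  [search.right = card.right + 11]
4. card.h = 100  [menu.top = card.bottom + 11]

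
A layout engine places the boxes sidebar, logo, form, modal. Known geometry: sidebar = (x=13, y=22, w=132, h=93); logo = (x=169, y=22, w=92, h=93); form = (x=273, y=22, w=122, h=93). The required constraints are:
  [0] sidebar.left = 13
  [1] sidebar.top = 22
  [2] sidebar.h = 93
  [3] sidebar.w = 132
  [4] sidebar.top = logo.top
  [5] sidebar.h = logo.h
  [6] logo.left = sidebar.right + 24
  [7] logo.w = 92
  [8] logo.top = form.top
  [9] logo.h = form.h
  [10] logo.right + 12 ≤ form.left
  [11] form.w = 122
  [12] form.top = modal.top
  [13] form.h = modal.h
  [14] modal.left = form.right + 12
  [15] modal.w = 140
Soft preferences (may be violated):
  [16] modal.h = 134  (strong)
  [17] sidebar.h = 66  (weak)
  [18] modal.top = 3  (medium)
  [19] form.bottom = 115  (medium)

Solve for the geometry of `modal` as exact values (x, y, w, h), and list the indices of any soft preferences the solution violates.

modal = (x=407, y=22, w=140, h=93)
violated soft preferences: 16, 17, 18

1. modal.y = 22  [form.top = modal.top]
2. modal.h = 93  [form.h = modal.h]
3. modal.x = 407  [modal.left = form.right + 12]
4. modal.w = 140  [modal.w = 140]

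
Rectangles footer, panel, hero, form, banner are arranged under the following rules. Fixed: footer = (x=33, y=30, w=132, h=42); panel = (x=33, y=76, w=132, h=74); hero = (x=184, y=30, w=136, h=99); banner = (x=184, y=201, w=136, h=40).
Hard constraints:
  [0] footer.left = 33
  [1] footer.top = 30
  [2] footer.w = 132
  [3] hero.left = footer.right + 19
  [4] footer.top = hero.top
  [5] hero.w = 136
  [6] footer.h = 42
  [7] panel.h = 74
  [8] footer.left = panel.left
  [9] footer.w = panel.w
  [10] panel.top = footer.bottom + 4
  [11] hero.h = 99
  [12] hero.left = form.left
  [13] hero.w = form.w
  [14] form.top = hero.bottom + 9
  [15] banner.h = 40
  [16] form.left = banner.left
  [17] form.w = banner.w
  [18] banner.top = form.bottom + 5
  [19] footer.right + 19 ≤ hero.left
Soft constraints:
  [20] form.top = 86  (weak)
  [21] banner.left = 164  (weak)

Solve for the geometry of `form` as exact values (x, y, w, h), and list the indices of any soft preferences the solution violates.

1. form.x = 184  [hero.left = form.left]
2. form.w = 136  [hero.w = form.w]
3. form.y = 138  [form.top = hero.bottom + 9]
4. form.h = 58  [banner.top = form.bottom + 5]

form = (x=184, y=138, w=136, h=58)
violated soft preferences: 20, 21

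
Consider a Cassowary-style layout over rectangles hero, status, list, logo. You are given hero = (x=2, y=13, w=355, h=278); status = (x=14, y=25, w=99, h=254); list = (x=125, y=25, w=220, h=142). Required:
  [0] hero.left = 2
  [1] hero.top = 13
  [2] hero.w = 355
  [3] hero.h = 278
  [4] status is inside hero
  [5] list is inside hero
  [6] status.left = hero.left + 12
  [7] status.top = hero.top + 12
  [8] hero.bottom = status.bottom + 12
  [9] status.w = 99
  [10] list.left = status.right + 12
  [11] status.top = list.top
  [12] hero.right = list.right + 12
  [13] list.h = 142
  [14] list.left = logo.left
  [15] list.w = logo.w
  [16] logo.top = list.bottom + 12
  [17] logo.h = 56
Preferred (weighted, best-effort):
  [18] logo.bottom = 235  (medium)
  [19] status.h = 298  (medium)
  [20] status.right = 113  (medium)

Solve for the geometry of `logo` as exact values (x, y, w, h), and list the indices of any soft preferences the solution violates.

1. logo.x = 125  [list.left = logo.left]
2. logo.w = 220  [list.w = logo.w]
3. logo.y = 179  [logo.top = list.bottom + 12]
4. logo.h = 56  [logo.h = 56]

logo = (x=125, y=179, w=220, h=56)
violated soft preferences: 19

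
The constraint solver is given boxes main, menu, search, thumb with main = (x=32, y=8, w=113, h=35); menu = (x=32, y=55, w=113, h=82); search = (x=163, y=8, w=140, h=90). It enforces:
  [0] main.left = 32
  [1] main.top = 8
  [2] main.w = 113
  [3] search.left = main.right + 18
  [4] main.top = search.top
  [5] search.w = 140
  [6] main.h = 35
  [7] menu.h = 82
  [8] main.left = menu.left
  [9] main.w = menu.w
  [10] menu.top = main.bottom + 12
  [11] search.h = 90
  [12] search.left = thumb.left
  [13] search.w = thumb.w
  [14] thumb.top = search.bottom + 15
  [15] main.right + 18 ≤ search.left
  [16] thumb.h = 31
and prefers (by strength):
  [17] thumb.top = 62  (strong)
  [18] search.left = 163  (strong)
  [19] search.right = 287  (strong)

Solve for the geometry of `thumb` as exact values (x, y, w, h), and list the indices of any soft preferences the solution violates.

thumb = (x=163, y=113, w=140, h=31)
violated soft preferences: 17, 19

1. thumb.x = 163  [search.left = thumb.left]
2. thumb.w = 140  [search.w = thumb.w]
3. thumb.y = 113  [thumb.top = search.bottom + 15]
4. thumb.h = 31  [thumb.h = 31]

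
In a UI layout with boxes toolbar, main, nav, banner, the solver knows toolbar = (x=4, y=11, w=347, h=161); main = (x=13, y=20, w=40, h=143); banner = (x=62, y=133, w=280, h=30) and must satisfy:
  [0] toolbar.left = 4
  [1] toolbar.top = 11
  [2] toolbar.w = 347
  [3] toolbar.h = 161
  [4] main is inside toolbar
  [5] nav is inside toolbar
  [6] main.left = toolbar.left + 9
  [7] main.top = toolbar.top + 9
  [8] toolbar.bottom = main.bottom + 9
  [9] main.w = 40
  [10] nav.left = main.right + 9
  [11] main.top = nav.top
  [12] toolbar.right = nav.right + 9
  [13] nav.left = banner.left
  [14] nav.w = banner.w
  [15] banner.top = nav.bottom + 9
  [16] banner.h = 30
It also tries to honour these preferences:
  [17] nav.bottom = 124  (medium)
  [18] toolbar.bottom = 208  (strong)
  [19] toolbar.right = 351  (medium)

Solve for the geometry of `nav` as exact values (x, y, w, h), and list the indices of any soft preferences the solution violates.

nav = (x=62, y=20, w=280, h=104)
violated soft preferences: 18

1. nav.x = 62  [nav.left = main.right + 9]
2. nav.y = 20  [main.top = nav.top]
3. nav.w = 280  [toolbar.right = nav.right + 9]
4. nav.h = 104  [banner.top = nav.bottom + 9]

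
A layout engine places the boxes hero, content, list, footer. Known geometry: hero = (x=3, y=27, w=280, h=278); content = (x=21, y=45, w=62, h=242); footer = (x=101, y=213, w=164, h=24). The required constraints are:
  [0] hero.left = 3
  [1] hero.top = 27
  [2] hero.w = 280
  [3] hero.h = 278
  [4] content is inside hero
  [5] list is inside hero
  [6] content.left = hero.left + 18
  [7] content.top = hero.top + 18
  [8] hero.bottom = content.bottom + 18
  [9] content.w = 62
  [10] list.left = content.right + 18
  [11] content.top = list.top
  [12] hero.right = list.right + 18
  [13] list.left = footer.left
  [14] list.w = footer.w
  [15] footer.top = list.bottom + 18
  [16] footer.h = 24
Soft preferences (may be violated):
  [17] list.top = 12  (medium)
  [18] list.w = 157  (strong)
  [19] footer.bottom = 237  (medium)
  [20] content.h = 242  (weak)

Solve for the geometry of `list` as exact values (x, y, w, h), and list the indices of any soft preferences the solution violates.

1. list.x = 101  [list.left = content.right + 18]
2. list.y = 45  [content.top = list.top]
3. list.w = 164  [hero.right = list.right + 18]
4. list.h = 150  [footer.top = list.bottom + 18]

list = (x=101, y=45, w=164, h=150)
violated soft preferences: 17, 18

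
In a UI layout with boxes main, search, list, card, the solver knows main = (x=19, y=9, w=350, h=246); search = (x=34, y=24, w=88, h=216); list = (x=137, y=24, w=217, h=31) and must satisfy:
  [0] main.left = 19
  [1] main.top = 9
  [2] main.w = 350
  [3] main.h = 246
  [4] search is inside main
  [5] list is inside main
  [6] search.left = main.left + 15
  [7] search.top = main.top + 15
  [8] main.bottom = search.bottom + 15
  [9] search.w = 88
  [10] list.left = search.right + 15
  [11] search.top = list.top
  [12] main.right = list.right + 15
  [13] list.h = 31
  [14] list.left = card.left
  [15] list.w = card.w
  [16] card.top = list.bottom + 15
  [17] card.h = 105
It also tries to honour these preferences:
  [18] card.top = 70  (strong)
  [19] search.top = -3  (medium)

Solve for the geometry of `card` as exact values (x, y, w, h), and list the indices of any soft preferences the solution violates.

1. card.x = 137  [list.left = card.left]
2. card.w = 217  [list.w = card.w]
3. card.y = 70  [card.top = list.bottom + 15]
4. card.h = 105  [card.h = 105]

card = (x=137, y=70, w=217, h=105)
violated soft preferences: 19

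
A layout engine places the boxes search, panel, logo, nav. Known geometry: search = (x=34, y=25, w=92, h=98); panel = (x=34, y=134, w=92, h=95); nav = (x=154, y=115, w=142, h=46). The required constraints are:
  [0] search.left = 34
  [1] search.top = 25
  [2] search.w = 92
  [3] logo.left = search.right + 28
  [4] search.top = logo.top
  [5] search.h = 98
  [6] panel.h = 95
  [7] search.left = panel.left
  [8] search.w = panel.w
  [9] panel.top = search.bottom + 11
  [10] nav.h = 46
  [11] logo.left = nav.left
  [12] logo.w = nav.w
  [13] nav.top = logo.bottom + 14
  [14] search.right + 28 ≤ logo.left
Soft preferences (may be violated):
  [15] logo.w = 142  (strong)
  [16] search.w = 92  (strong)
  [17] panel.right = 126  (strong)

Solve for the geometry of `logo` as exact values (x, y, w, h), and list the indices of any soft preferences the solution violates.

logo = (x=154, y=25, w=142, h=76)
violated soft preferences: none

1. logo.x = 154  [logo.left = search.right + 28]
2. logo.y = 25  [search.top = logo.top]
3. logo.w = 142  [logo.w = nav.w]
4. logo.h = 76  [nav.top = logo.bottom + 14]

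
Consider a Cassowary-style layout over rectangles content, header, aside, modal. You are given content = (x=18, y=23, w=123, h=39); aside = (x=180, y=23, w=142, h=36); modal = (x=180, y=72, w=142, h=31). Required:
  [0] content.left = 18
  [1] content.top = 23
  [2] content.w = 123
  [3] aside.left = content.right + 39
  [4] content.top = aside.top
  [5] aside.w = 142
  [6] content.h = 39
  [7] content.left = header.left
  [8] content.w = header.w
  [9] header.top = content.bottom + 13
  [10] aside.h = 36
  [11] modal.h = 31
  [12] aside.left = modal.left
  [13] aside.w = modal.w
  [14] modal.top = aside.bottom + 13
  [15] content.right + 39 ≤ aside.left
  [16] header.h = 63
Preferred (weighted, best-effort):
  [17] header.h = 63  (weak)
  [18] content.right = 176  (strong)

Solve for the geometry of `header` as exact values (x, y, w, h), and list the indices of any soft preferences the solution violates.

header = (x=18, y=75, w=123, h=63)
violated soft preferences: 18

1. header.x = 18  [content.left = header.left]
2. header.w = 123  [content.w = header.w]
3. header.y = 75  [header.top = content.bottom + 13]
4. header.h = 63  [header.h = 63]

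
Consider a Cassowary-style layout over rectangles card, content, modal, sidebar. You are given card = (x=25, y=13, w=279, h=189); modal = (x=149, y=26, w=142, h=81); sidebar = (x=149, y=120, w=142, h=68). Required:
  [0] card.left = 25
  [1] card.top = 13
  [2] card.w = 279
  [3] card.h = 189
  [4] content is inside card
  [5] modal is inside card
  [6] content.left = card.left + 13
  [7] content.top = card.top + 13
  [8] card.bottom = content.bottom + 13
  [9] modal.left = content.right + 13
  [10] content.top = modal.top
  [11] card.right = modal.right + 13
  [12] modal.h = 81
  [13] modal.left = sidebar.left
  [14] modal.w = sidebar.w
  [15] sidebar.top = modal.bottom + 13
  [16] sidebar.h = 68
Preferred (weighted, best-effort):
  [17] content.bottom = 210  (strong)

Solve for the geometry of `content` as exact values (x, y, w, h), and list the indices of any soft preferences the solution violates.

content = (x=38, y=26, w=98, h=163)
violated soft preferences: 17

1. content.x = 38  [content.left = card.left + 13]
2. content.y = 26  [content.top = card.top + 13]
3. content.h = 163  [card.bottom = content.bottom + 13]
4. content.w = 98  [modal.left = content.right + 13]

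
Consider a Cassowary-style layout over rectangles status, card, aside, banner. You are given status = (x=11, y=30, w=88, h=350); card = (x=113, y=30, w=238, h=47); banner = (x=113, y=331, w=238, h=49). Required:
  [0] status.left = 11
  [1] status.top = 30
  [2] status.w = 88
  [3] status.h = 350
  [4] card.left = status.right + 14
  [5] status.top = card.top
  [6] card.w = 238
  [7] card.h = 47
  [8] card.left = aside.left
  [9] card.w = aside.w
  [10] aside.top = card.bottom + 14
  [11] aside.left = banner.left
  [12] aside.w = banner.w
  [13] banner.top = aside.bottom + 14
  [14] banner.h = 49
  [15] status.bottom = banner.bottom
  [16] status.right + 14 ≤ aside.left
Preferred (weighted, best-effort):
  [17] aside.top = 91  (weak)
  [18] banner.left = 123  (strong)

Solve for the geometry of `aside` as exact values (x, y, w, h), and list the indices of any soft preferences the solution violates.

1. aside.x = 113  [card.left = aside.left]
2. aside.w = 238  [card.w = aside.w]
3. aside.y = 91  [aside.top = card.bottom + 14]
4. aside.h = 226  [banner.top = aside.bottom + 14]

aside = (x=113, y=91, w=238, h=226)
violated soft preferences: 18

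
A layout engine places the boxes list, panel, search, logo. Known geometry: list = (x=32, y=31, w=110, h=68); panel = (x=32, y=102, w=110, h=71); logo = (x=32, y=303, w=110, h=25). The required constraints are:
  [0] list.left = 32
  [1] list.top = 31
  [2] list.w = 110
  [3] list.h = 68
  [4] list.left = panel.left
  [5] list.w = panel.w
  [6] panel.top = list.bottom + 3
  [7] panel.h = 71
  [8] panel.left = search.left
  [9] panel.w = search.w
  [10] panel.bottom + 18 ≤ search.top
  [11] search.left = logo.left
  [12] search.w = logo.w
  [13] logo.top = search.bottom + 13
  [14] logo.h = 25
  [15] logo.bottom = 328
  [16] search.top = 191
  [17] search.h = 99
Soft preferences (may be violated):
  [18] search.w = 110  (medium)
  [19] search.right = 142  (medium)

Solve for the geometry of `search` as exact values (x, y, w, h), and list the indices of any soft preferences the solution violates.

1. search.x = 32  [panel.left = search.left]
2. search.w = 110  [panel.w = search.w]
3. search.y = 191  [search.top = 191]
4. search.h = 99  [search.h = 99]

search = (x=32, y=191, w=110, h=99)
violated soft preferences: none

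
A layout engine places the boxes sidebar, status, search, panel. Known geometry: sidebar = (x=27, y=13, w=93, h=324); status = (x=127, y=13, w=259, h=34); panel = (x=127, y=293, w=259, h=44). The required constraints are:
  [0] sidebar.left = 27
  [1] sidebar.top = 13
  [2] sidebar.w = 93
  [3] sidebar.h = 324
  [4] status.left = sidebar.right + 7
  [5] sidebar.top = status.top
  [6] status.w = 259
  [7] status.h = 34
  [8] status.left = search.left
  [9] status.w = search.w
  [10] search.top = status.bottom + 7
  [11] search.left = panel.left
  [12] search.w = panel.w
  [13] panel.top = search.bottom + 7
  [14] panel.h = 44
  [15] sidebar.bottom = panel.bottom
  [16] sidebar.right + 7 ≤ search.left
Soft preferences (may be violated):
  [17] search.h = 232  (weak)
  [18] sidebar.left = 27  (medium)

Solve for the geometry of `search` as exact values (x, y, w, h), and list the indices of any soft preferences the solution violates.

search = (x=127, y=54, w=259, h=232)
violated soft preferences: none

1. search.x = 127  [status.left = search.left]
2. search.w = 259  [status.w = search.w]
3. search.y = 54  [search.top = status.bottom + 7]
4. search.h = 232  [panel.top = search.bottom + 7]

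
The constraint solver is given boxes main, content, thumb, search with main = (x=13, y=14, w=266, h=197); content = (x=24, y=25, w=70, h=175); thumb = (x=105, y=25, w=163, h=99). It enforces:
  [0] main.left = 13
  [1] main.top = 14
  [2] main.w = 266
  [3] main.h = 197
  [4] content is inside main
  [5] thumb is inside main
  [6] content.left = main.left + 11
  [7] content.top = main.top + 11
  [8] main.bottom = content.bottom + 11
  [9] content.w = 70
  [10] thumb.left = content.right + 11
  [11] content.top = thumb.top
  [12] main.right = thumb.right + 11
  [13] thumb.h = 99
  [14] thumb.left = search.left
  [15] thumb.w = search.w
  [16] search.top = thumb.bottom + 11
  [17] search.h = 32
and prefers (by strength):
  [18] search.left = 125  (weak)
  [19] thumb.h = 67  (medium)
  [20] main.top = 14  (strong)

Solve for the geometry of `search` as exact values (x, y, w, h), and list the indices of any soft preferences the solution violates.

search = (x=105, y=135, w=163, h=32)
violated soft preferences: 18, 19

1. search.x = 105  [thumb.left = search.left]
2. search.w = 163  [thumb.w = search.w]
3. search.y = 135  [search.top = thumb.bottom + 11]
4. search.h = 32  [search.h = 32]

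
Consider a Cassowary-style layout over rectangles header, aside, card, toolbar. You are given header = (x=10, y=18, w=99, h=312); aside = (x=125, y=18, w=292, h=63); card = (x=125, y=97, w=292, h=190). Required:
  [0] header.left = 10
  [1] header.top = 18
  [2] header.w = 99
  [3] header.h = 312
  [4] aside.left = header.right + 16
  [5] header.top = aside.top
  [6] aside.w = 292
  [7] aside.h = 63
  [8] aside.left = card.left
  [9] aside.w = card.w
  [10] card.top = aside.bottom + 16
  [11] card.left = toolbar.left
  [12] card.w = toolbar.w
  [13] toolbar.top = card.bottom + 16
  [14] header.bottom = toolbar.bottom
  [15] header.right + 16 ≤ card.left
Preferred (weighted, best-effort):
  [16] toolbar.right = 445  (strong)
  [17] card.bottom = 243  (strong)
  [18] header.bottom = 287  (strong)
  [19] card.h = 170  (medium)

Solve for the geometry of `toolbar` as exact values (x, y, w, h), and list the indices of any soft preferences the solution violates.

1. toolbar.x = 125  [card.left = toolbar.left]
2. toolbar.w = 292  [card.w = toolbar.w]
3. toolbar.y = 303  [toolbar.top = card.bottom + 16]
4. toolbar.h = 27  [header.bottom = toolbar.bottom]

toolbar = (x=125, y=303, w=292, h=27)
violated soft preferences: 16, 17, 18, 19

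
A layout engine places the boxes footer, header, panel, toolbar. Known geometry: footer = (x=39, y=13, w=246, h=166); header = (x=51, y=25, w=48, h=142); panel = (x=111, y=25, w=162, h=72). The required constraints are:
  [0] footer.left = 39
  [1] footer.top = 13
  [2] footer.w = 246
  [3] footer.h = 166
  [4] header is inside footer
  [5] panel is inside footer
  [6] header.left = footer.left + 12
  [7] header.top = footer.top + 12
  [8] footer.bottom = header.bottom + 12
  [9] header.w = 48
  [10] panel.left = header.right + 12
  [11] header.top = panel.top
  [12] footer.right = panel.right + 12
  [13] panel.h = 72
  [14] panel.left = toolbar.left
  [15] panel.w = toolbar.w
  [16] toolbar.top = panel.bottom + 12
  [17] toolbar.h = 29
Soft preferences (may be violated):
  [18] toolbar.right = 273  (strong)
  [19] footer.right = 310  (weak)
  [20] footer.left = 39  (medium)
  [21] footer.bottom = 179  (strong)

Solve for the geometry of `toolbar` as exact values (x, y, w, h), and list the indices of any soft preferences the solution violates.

toolbar = (x=111, y=109, w=162, h=29)
violated soft preferences: 19

1. toolbar.x = 111  [panel.left = toolbar.left]
2. toolbar.w = 162  [panel.w = toolbar.w]
3. toolbar.y = 109  [toolbar.top = panel.bottom + 12]
4. toolbar.h = 29  [toolbar.h = 29]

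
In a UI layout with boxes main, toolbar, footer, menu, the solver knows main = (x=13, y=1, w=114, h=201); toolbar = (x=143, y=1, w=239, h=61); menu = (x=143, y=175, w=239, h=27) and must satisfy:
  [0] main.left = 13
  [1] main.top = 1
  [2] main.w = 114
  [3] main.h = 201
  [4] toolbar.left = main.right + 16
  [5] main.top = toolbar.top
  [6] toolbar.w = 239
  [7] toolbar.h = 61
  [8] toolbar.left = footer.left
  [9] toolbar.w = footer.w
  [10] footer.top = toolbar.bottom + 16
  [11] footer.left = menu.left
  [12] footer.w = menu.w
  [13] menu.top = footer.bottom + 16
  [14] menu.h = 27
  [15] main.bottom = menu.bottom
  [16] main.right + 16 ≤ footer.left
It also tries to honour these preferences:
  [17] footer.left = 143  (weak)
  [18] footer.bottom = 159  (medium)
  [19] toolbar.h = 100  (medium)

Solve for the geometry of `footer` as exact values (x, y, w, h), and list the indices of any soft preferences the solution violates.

1. footer.x = 143  [toolbar.left = footer.left]
2. footer.w = 239  [toolbar.w = footer.w]
3. footer.y = 78  [footer.top = toolbar.bottom + 16]
4. footer.h = 81  [menu.top = footer.bottom + 16]

footer = (x=143, y=78, w=239, h=81)
violated soft preferences: 19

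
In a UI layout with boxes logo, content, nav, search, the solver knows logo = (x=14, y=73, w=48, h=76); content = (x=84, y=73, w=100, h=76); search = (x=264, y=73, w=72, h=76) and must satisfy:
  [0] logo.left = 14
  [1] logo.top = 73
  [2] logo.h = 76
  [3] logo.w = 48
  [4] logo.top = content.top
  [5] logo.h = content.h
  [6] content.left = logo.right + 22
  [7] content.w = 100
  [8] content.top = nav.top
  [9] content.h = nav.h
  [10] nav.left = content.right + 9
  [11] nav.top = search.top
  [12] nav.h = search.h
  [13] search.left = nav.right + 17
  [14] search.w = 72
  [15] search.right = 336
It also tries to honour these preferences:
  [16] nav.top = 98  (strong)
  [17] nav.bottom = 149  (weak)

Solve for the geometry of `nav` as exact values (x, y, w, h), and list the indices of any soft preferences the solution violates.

nav = (x=193, y=73, w=54, h=76)
violated soft preferences: 16

1. nav.y = 73  [content.top = nav.top]
2. nav.h = 76  [content.h = nav.h]
3. nav.x = 193  [nav.left = content.right + 9]
4. nav.w = 54  [search.left = nav.right + 17]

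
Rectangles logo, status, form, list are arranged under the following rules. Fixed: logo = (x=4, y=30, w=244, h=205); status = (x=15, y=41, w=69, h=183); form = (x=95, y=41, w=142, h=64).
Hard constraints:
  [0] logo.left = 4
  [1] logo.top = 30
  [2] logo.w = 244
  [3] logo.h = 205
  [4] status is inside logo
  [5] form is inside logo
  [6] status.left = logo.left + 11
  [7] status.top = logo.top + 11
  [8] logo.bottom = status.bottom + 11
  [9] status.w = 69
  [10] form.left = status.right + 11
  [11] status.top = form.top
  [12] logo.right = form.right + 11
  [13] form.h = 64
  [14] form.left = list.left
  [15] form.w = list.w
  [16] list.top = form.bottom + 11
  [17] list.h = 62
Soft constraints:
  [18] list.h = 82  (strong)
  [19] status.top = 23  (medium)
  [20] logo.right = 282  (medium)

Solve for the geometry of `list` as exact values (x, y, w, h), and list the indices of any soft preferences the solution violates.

1. list.x = 95  [form.left = list.left]
2. list.w = 142  [form.w = list.w]
3. list.y = 116  [list.top = form.bottom + 11]
4. list.h = 62  [list.h = 62]

list = (x=95, y=116, w=142, h=62)
violated soft preferences: 18, 19, 20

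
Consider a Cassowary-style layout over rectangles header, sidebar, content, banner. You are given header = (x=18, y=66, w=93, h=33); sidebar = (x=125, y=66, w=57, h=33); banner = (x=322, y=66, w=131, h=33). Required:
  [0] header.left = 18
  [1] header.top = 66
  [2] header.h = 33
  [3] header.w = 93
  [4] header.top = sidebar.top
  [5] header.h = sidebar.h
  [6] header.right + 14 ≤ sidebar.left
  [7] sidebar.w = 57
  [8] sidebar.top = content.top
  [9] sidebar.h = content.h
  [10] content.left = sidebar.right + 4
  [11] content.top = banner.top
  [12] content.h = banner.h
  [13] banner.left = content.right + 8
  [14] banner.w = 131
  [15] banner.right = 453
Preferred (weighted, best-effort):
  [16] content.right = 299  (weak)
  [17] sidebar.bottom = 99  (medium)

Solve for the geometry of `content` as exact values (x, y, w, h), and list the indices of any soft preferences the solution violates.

content = (x=186, y=66, w=128, h=33)
violated soft preferences: 16

1. content.y = 66  [sidebar.top = content.top]
2. content.h = 33  [sidebar.h = content.h]
3. content.x = 186  [content.left = sidebar.right + 4]
4. content.w = 128  [banner.left = content.right + 8]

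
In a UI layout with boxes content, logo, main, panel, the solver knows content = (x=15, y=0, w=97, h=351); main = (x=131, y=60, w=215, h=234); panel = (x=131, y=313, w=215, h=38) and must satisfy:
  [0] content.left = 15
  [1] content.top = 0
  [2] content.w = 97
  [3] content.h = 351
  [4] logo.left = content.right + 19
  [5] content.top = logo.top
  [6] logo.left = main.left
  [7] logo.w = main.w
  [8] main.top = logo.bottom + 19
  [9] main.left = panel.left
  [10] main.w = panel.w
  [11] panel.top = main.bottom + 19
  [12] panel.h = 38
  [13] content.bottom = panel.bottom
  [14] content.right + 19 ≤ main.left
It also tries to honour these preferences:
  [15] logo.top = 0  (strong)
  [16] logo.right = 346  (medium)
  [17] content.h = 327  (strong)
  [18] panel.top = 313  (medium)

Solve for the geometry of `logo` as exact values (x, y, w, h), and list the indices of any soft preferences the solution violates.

logo = (x=131, y=0, w=215, h=41)
violated soft preferences: 17

1. logo.x = 131  [logo.left = content.right + 19]
2. logo.y = 0  [content.top = logo.top]
3. logo.w = 215  [logo.w = main.w]
4. logo.h = 41  [main.top = logo.bottom + 19]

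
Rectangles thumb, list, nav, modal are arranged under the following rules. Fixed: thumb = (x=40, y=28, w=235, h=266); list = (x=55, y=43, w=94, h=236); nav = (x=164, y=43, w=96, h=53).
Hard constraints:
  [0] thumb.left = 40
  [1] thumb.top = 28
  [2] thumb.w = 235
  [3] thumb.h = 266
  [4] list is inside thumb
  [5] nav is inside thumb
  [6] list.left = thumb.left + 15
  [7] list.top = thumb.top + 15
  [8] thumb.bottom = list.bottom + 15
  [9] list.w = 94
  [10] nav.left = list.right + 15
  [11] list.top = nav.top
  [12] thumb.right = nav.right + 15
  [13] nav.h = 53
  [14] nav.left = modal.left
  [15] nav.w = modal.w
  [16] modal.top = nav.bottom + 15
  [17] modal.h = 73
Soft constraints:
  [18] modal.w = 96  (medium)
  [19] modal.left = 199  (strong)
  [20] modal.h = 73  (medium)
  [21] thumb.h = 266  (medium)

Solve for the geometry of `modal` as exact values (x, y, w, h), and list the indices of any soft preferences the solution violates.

1. modal.x = 164  [nav.left = modal.left]
2. modal.w = 96  [nav.w = modal.w]
3. modal.y = 111  [modal.top = nav.bottom + 15]
4. modal.h = 73  [modal.h = 73]

modal = (x=164, y=111, w=96, h=73)
violated soft preferences: 19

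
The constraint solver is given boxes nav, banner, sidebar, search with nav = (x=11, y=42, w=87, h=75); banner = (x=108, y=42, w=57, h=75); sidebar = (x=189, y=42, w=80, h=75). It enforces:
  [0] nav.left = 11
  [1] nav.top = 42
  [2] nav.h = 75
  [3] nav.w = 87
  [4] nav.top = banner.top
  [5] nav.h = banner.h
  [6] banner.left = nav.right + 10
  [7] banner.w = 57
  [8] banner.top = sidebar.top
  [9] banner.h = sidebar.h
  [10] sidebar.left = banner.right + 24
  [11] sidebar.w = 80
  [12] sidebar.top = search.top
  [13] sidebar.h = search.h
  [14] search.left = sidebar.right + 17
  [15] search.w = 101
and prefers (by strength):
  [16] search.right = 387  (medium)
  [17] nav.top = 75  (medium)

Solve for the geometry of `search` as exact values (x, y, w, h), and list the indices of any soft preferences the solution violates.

search = (x=286, y=42, w=101, h=75)
violated soft preferences: 17

1. search.y = 42  [sidebar.top = search.top]
2. search.h = 75  [sidebar.h = search.h]
3. search.x = 286  [search.left = sidebar.right + 17]
4. search.w = 101  [search.w = 101]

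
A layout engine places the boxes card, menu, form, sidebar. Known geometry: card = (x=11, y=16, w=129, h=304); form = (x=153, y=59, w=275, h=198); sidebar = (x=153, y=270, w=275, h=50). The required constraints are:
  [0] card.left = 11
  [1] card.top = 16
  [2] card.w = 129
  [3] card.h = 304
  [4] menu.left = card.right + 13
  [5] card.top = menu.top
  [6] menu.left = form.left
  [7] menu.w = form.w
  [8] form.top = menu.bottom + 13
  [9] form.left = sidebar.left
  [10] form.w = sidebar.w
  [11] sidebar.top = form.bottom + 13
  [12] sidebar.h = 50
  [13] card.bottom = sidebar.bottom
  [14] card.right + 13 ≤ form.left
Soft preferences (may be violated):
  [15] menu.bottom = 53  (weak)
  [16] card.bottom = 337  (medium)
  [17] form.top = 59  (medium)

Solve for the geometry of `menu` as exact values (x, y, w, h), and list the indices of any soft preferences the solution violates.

menu = (x=153, y=16, w=275, h=30)
violated soft preferences: 15, 16

1. menu.x = 153  [menu.left = card.right + 13]
2. menu.y = 16  [card.top = menu.top]
3. menu.w = 275  [menu.w = form.w]
4. menu.h = 30  [form.top = menu.bottom + 13]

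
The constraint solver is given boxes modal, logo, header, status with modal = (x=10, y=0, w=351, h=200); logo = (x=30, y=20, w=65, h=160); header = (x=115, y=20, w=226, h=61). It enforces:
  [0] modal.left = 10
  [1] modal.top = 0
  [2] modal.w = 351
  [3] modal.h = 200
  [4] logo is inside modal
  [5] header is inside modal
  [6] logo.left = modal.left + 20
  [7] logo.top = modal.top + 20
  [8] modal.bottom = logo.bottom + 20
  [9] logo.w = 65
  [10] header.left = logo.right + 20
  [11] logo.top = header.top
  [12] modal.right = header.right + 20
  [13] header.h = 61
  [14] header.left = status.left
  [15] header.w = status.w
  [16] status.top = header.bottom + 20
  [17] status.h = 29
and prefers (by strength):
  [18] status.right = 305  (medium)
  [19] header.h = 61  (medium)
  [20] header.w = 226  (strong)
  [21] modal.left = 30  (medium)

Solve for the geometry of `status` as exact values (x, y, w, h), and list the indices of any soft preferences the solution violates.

status = (x=115, y=101, w=226, h=29)
violated soft preferences: 18, 21

1. status.x = 115  [header.left = status.left]
2. status.w = 226  [header.w = status.w]
3. status.y = 101  [status.top = header.bottom + 20]
4. status.h = 29  [status.h = 29]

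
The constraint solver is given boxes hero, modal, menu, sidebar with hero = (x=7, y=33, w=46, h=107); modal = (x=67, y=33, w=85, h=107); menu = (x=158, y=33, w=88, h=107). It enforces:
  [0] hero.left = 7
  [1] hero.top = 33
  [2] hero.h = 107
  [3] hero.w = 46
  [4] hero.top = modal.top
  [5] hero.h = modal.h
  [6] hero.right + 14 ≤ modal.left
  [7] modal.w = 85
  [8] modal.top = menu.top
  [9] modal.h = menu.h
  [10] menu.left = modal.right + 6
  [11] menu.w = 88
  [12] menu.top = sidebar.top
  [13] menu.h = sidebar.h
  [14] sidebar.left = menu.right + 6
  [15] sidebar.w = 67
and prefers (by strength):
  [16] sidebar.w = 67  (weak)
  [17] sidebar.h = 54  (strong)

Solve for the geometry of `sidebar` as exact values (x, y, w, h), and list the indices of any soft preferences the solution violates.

sidebar = (x=252, y=33, w=67, h=107)
violated soft preferences: 17

1. sidebar.y = 33  [menu.top = sidebar.top]
2. sidebar.h = 107  [menu.h = sidebar.h]
3. sidebar.x = 252  [sidebar.left = menu.right + 6]
4. sidebar.w = 67  [sidebar.w = 67]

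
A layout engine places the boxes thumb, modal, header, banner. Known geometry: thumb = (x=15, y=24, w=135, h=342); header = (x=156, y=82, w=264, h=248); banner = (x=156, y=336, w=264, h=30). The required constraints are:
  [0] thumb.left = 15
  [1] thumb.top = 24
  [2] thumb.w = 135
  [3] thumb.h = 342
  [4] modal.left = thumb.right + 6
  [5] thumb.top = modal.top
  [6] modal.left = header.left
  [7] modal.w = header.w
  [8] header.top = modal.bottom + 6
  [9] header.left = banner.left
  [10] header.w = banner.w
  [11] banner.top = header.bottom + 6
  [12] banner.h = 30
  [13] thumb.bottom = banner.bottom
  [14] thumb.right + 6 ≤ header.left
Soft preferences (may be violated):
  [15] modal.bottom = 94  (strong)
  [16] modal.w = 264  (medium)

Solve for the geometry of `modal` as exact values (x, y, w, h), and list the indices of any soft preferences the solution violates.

1. modal.x = 156  [modal.left = thumb.right + 6]
2. modal.y = 24  [thumb.top = modal.top]
3. modal.w = 264  [modal.w = header.w]
4. modal.h = 52  [header.top = modal.bottom + 6]

modal = (x=156, y=24, w=264, h=52)
violated soft preferences: 15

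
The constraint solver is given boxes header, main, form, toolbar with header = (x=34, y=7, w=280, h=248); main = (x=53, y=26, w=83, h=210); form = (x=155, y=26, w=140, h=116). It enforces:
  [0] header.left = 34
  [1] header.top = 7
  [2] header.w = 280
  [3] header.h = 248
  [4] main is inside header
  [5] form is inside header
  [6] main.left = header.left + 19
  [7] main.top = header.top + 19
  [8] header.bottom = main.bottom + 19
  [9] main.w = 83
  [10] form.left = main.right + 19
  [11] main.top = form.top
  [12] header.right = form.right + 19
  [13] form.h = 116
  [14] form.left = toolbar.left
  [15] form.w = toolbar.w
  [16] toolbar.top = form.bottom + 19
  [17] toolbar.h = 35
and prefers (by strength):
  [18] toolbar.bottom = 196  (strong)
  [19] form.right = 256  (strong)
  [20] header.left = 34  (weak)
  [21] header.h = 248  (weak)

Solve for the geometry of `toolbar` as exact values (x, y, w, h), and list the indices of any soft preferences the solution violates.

1. toolbar.x = 155  [form.left = toolbar.left]
2. toolbar.w = 140  [form.w = toolbar.w]
3. toolbar.y = 161  [toolbar.top = form.bottom + 19]
4. toolbar.h = 35  [toolbar.h = 35]

toolbar = (x=155, y=161, w=140, h=35)
violated soft preferences: 19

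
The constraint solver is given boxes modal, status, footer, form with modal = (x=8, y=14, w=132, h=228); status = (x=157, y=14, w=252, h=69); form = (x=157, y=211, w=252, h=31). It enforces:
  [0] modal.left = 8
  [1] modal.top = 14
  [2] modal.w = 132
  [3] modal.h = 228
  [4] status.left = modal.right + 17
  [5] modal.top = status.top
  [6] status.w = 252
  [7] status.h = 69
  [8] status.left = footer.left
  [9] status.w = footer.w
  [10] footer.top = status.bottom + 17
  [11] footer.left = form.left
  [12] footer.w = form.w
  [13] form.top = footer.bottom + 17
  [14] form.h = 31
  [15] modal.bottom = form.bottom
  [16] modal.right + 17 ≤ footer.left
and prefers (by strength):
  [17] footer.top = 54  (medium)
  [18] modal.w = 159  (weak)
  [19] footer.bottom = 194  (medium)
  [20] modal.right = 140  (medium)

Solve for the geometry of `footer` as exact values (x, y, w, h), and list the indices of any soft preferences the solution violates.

1. footer.x = 157  [status.left = footer.left]
2. footer.w = 252  [status.w = footer.w]
3. footer.y = 100  [footer.top = status.bottom + 17]
4. footer.h = 94  [form.top = footer.bottom + 17]

footer = (x=157, y=100, w=252, h=94)
violated soft preferences: 17, 18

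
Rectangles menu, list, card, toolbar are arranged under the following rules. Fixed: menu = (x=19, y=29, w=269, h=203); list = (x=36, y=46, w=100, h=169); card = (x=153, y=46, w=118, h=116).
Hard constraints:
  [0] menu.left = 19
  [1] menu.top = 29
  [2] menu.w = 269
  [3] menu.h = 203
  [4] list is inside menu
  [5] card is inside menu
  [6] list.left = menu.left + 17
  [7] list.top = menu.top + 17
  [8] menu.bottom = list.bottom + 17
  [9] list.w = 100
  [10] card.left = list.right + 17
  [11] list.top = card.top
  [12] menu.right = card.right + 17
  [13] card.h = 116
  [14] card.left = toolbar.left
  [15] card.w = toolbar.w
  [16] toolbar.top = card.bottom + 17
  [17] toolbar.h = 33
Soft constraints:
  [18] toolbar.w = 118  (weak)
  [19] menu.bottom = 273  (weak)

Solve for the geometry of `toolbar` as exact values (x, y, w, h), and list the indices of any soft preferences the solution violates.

1. toolbar.x = 153  [card.left = toolbar.left]
2. toolbar.w = 118  [card.w = toolbar.w]
3. toolbar.y = 179  [toolbar.top = card.bottom + 17]
4. toolbar.h = 33  [toolbar.h = 33]

toolbar = (x=153, y=179, w=118, h=33)
violated soft preferences: 19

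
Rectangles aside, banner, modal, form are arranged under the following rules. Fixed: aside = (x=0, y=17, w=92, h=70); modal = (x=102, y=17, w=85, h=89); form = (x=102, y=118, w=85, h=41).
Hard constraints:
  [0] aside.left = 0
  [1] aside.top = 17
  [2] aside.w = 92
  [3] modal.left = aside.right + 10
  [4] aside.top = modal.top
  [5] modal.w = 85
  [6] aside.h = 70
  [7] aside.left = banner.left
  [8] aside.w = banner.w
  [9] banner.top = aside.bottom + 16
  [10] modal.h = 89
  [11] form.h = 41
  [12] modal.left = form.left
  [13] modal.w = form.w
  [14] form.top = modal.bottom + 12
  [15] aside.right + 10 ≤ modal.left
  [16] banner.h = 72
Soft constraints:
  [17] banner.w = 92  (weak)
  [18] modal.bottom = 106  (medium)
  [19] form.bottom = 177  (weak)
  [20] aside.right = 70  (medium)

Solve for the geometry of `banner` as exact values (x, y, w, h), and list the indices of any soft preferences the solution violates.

banner = (x=0, y=103, w=92, h=72)
violated soft preferences: 19, 20

1. banner.x = 0  [aside.left = banner.left]
2. banner.w = 92  [aside.w = banner.w]
3. banner.y = 103  [banner.top = aside.bottom + 16]
4. banner.h = 72  [banner.h = 72]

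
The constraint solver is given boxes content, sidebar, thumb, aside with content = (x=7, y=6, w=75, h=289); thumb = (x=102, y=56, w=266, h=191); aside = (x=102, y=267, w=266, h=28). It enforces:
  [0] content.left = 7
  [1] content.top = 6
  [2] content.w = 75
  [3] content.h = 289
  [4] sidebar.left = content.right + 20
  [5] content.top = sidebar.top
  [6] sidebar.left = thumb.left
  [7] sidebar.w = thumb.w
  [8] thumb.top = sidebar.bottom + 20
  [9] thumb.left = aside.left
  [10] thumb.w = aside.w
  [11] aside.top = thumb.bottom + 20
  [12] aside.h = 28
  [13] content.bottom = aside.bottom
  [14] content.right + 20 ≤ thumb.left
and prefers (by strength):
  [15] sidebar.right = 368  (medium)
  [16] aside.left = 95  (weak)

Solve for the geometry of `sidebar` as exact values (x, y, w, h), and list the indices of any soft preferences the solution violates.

1. sidebar.x = 102  [sidebar.left = content.right + 20]
2. sidebar.y = 6  [content.top = sidebar.top]
3. sidebar.w = 266  [sidebar.w = thumb.w]
4. sidebar.h = 30  [thumb.top = sidebar.bottom + 20]

sidebar = (x=102, y=6, w=266, h=30)
violated soft preferences: 16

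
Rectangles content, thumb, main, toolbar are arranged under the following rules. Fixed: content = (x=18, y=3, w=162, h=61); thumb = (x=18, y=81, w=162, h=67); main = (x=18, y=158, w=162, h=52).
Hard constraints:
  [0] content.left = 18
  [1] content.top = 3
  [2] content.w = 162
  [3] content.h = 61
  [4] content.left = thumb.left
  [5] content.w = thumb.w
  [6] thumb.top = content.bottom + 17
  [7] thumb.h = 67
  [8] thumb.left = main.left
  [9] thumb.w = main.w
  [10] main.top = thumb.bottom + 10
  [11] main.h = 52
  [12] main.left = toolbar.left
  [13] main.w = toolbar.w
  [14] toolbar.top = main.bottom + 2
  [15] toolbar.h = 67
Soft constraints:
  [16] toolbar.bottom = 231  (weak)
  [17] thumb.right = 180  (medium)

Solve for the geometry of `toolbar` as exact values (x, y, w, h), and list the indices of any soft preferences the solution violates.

1. toolbar.x = 18  [main.left = toolbar.left]
2. toolbar.w = 162  [main.w = toolbar.w]
3. toolbar.y = 212  [toolbar.top = main.bottom + 2]
4. toolbar.h = 67  [toolbar.h = 67]

toolbar = (x=18, y=212, w=162, h=67)
violated soft preferences: 16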